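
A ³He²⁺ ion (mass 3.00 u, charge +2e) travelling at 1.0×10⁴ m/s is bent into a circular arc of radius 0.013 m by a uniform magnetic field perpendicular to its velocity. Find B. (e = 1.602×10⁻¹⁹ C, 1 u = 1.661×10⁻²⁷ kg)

B ≈ 0.012 T

From |q|vB = mv²/r, B = mv/(|q|r).
B = (4.983×10⁻²⁷)(1.0×10⁴)/((3.204×10⁻¹⁹)(0.013)) ≈ 0.012 T.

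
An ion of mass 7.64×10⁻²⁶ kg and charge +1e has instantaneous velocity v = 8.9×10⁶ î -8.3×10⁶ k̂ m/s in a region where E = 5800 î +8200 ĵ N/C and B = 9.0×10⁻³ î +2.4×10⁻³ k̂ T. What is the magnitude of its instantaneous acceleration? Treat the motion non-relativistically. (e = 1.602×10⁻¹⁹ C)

|a| ≈ 1.85×10¹¹ m/s²

v×B = (0, -9.61×10⁴, 0) N/C.
E + v×B = (5800, -8.79×10⁴, 0) N/C.
F = q(E + v×B) = (1.602×10⁻¹⁹ C)·(5800, -8.79×10⁴, 0) = (9.29×10⁻¹⁶, -1.41×10⁻¹⁴, 0) N.
|a| = |F|/m = 1.411×10⁻¹⁴/7.64×10⁻²⁶ ≈ 1.85×10¹¹ m/s².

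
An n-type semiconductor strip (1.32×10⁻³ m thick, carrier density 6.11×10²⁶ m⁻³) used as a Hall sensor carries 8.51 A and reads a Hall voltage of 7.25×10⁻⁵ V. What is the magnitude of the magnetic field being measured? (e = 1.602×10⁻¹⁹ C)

From V_H = IB/(n e t), B = V_H n e t / I.
B = (7.25×10⁻⁵)(6.11×10²⁶)(1.602×10⁻¹⁹)(1.32×10⁻³)/8.51 ≈ 1.10 T.

B ≈ 1.10 T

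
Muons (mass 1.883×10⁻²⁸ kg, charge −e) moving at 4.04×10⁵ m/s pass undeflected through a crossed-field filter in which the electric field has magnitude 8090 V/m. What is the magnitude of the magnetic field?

B = 0.0200 T

Balance of forces in the selector: qE = qvB ⇒ B = E/v.
B = 8090/4.04×10⁵ = 0.0200 T.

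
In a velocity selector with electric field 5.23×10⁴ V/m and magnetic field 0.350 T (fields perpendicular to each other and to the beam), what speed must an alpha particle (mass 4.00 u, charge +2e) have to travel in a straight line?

Straight-line motion ⇒ electric and magnetic forces cancel, so E = vB.
v = E/B = 5.23×10⁴/0.350 = 1.49×10⁵ m/s.
The result is independent of the particle's charge and mass.

v = 1.49×10⁵ m/s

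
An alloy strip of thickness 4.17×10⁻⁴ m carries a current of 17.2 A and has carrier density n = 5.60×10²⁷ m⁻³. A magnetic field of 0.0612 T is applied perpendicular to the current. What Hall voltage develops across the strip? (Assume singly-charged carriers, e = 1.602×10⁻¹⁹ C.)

V_H ≈ 2.81×10⁻⁶ V

V_H = IB/(n e t).
V_H = (17.2)(0.0612)/((5.60×10²⁷)(1.602×10⁻¹⁹)(4.17×10⁻⁴)) ≈ 2.81×10⁻⁶ V.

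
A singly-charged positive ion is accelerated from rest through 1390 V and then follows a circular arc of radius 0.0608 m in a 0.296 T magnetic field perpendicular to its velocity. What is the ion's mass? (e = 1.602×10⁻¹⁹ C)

Combine |q|V = ½mv² and r = mv/(|q|B): eliminate v to get m = qB²r²/(2V).
m = (1.602×10⁻¹⁹)(0.296)²(0.0608)²/(2·1390) ≈ 1.87×10⁻²⁶ kg.

m ≈ 1.87×10⁻²⁶ kg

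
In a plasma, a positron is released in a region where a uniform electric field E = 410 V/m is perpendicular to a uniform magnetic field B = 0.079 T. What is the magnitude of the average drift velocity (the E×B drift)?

In crossed fields the guiding centre drifts at v_d = |E×B|/B² = E/B, independent of charge and mass.
v_d = 410/0.079 = 5200 m/s.

v_d ≈ 5200 m/s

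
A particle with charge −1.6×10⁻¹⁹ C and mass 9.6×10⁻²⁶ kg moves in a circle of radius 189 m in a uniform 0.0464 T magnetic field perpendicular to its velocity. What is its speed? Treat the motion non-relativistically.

From |q|vB = mv²/r, v = |q|Br/m.
v = (1.6×10⁻¹⁹)(0.0464)(189)/9.6×10⁻²⁶ ≈ 1.46×10⁷ m/s.

v ≈ 1.46×10⁷ m/s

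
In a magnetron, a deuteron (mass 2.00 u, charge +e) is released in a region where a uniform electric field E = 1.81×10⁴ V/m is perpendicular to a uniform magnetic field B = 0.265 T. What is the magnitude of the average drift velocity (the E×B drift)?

v_d ≈ 6.83×10⁴ m/s

The E×B drift speed is v_d = E/B.
v_d = 1.81×10⁴/0.265 = 6.83×10⁴ m/s.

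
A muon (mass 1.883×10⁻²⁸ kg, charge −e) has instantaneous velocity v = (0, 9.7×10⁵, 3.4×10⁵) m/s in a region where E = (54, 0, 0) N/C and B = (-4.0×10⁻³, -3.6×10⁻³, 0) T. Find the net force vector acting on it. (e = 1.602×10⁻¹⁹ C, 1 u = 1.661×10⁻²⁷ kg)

F ≈ (-2.05×10⁻¹⁶, 2.18×10⁻¹⁶, -6.22×10⁻¹⁶) N

v×B = (1220, -1360, 3880) N/C.
E + v×B = (1280, -1360, 3880) N/C.
F = q(E + v×B) = (−1.602×10⁻¹⁹ C)·(1280, -1360, 3880) = (-2.05×10⁻¹⁶, 2.18×10⁻¹⁶, -6.22×10⁻¹⁶) N.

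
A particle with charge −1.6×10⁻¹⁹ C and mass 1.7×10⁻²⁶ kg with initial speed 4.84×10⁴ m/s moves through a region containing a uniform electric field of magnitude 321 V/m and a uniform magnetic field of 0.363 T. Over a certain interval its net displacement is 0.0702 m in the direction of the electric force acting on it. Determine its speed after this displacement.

B does no work; ΔKE = |q|E d.
½mv_f² = ½mv₀² + |q|Ed = ½(1.7×10⁻²⁶)(4.84×10⁴)² + (1.6×10⁻¹⁹)(321)(0.0702) ≈ 1.991×10⁻¹⁷ J + 3.605×10⁻¹⁸ J ≈ 2.352×10⁻¹⁷ J.
v_f = √(2·2.352×10⁻¹⁷/1.7×10⁻²⁶) ≈ 5.26×10⁴ m/s.

v_f ≈ 5.26×10⁴ m/s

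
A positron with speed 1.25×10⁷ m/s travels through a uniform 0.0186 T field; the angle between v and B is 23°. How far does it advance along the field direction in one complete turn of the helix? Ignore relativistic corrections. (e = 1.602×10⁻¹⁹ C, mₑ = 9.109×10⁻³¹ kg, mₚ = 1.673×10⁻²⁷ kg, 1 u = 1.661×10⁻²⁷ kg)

p ≈ 0.0221 m

v∥ = v cosθ = 1.25×10⁷·cos23° ≈ 1.151×10⁷ m/s.
T = 2πm/(|q|B) = 2π(9.109×10⁻³¹)/((1.602×10⁻¹⁹)(0.0186)) ≈ 1.921×10⁻⁹ s.
pitch = v∥ T = (1.151×10⁷)(1.921×10⁻⁹) ≈ 0.0221 m.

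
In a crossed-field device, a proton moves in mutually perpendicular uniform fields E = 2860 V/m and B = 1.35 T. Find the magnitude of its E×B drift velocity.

v_d ≈ 2120 m/s

In crossed fields the guiding centre drifts at v_d = |E×B|/B² = E/B, independent of charge and mass.
v_d = 2860/1.35 = 2120 m/s.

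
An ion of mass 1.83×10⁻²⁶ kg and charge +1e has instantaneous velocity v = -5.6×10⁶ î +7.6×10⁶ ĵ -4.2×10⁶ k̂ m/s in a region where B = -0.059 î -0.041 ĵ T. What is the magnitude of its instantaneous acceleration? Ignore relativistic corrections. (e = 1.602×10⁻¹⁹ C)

|a| ≈ 6.50×10¹² m/s²

v×B = (-1.72×10⁵, 2.48×10⁵, 6.78×10⁵) N/C.
F = q v×B = (1.602×10⁻¹⁹ C)·(-1.72×10⁵, 2.48×10⁵, 6.78×10⁵) = (-2.76×10⁻¹⁴, 3.97×10⁻¹⁴, 1.09×10⁻¹³) N.
|a| = |F|/m = 1.189×10⁻¹³/1.83×10⁻²⁶ ≈ 6.50×10¹² m/s².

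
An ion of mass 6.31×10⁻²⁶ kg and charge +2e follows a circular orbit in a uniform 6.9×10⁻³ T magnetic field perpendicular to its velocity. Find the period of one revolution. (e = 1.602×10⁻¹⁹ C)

T ≈ 1.8×10⁻⁴ s

The cyclotron period depends only on m, q, B: T = 2πm/(|q|B).
T = 2π(6.31×10⁻²⁶)/((3.204×10⁻¹⁹)(6.9×10⁻³)) ≈ 1.8×10⁻⁴ s.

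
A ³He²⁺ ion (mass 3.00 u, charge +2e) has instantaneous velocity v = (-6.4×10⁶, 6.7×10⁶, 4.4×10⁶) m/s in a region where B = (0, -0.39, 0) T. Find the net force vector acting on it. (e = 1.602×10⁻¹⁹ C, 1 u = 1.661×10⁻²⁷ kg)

F ≈ (5.50×10⁻¹³, 0, 8.00×10⁻¹³) N

v×B = (1.72×10⁶, 0, 2.50×10⁶) N/C.
F = q v×B = (3.204×10⁻¹⁹ C)·(1.72×10⁶, 0, 2.50×10⁶) = (5.50×10⁻¹³, 0, 8.00×10⁻¹³) N.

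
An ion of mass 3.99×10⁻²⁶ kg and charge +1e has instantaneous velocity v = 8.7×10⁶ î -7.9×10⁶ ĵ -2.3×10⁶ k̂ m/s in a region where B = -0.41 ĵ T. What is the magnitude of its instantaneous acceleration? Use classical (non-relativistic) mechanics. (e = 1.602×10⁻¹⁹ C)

|a| ≈ 1.48×10¹³ m/s²

v×B = (-9.43×10⁵, 0, -3.57×10⁶) N/C.
F = q v×B = (1.602×10⁻¹⁹ C)·(-9.43×10⁵, 0, -3.57×10⁶) = (-1.51×10⁻¹³, 0, -5.71×10⁻¹³) N.
|a| = |F|/m = 5.911×10⁻¹³/3.99×10⁻²⁶ ≈ 1.48×10¹³ m/s².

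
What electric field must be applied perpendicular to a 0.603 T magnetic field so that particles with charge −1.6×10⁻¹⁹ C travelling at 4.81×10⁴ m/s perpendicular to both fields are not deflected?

For straight-line motion qE = qvB, so E = vB.
E = 4.81×10⁴ × 0.603 = 2.90×10⁴ V/m.

E = 2.90×10⁴ V/m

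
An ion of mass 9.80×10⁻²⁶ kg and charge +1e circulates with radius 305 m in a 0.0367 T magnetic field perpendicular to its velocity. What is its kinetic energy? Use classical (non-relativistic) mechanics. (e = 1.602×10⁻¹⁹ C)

KE ≈ 1.02×10⁸ eV

v = |q|Br/m, then KE = ½mv² = (qBr)²/(2m).
v = (1.602×10⁻¹⁹)(0.0367)(305)/9.80×10⁻²⁶ ≈ 1.830×10⁷ m/s.
KE = ½(9.80×10⁻²⁶)(1.830×10⁷)² ≈ 1.64×10⁻¹¹ J = 1.02×10⁸ eV.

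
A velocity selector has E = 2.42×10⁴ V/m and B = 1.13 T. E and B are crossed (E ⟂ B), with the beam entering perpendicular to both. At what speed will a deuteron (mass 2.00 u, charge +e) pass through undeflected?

For undeflected motion the electric and magnetic forces balance: qE = qvB.
v = E/B = 2.42×10⁴/1.13 = 2.14×10⁴ m/s.

v = 2.14×10⁴ m/s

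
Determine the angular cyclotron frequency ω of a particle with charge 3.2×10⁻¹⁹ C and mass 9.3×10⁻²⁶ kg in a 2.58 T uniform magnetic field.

ω = |q|B/m.
ω = (3.2×10⁻¹⁹)(2.58)/9.3×10⁻²⁶ ≈ 8.88×10⁶ rad/s.

ω ≈ 8.88×10⁶ rad/s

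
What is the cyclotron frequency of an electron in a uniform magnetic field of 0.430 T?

f = |q|B/(2πm).
f = (1.602×10⁻¹⁹)(0.430)/(2π·9.109×10⁻³¹) ≈ 1.20×10¹⁰ Hz.

f ≈ 1.20×10¹⁰ Hz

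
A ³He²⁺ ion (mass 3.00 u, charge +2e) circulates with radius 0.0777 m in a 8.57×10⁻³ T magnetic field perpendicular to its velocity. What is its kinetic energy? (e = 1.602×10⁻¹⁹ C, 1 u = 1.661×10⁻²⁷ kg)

KE ≈ 28.5 eV

v = |q|Br/m, then KE = ½mv² = (qBr)²/(2m).
v = (3.204×10⁻¹⁹)(8.57×10⁻³)(0.0777)/4.983×10⁻²⁷ ≈ 4.282×10⁴ m/s.
KE = ½(4.983×10⁻²⁷)(4.282×10⁴)² ≈ 4.57×10⁻¹⁸ J = 28.5 eV.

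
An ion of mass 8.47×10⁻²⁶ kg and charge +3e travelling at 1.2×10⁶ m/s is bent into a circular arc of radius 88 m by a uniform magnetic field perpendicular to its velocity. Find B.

From |q|vB = mv²/r, B = mv/(|q|r).
B = (8.47×10⁻²⁶)(1.2×10⁶)/((4.806×10⁻¹⁹)(88)) ≈ 2.4×10⁻³ T.

B ≈ 2.4×10⁻³ T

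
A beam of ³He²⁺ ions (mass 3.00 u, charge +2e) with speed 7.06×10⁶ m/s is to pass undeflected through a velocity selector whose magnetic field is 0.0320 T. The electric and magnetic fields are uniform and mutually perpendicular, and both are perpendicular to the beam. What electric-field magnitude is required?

E = 2.26×10⁵ V/m

For straight-line motion qE = qvB, so E = vB.
E = 7.06×10⁶ × 0.0320 = 2.26×10⁵ V/m.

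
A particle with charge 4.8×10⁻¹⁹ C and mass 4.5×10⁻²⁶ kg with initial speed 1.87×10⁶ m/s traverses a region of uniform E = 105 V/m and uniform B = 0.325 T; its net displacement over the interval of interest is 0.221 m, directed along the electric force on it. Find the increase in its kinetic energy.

ΔKE ≈ 1.11×10⁻¹⁷ J

The magnetic force is always ⟂ v and does no work; only the electric force changes KE.
ΔKE = F_E · d = |q|E d = (4.8×10⁻¹⁹)(105)(0.221) ≈ 1.11×10⁻¹⁷ J.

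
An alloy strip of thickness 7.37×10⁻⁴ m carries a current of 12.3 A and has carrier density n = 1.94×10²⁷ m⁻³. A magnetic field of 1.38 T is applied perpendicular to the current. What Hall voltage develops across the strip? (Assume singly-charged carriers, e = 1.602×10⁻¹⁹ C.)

V_H ≈ 7.41×10⁻⁵ V

V_H = IB/(n e t).
V_H = (12.3)(1.38)/((1.94×10²⁷)(1.602×10⁻¹⁹)(7.37×10⁻⁴)) ≈ 7.41×10⁻⁵ V.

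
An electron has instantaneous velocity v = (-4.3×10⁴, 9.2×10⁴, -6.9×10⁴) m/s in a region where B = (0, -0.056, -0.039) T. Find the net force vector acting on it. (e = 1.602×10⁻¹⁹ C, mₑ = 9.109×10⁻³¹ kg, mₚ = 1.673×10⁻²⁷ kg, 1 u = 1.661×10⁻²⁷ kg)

v×B = (-7450, -1680, 2410) N/C.
F = q v×B = (−1.602×10⁻¹⁹ C)·(-7450, -1680, 2410) = (1.19×10⁻¹⁵, 2.69×10⁻¹⁶, -3.86×10⁻¹⁶) N.

F ≈ (1.19×10⁻¹⁵, 2.69×10⁻¹⁶, -3.86×10⁻¹⁶) N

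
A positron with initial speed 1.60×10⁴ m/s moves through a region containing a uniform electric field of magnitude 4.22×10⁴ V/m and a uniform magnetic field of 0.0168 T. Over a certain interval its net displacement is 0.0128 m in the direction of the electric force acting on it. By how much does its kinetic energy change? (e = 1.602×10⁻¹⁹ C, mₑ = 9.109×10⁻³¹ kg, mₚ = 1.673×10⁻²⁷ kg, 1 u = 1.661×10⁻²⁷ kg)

The magnetic force is always ⟂ v and does no work; only the electric force changes KE.
ΔKE = F_E · d = |q|E d = (1.602×10⁻¹⁹)(4.22×10⁴)(0.0128) ≈ 8.65×10⁻¹⁷ J.

ΔKE ≈ 8.65×10⁻¹⁷ J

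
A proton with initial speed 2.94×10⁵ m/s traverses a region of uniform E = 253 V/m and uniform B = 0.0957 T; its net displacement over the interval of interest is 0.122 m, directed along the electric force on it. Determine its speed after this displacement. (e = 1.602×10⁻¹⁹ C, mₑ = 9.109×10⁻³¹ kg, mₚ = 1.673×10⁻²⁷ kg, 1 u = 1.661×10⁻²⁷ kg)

v_f ≈ 3.04×10⁵ m/s

B does no work; ΔKE = |q|E d.
½mv_f² = ½mv₀² + |q|Ed = ½(1.673×10⁻²⁷)(2.94×10⁵)² + (1.602×10⁻¹⁹)(253)(0.122) ≈ 7.230×10⁻¹⁷ J + 4.945×10⁻¹⁸ J ≈ 7.725×10⁻¹⁷ J.
v_f = √(2·7.725×10⁻¹⁷/1.673×10⁻²⁷) ≈ 3.04×10⁵ m/s.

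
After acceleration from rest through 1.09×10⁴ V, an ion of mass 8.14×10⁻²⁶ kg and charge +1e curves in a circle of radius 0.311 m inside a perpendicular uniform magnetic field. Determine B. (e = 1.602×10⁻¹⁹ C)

v = √(2|q|V/m) = √(2·1.602×10⁻¹⁹·1.09×10⁴/8.14×10⁻²⁶) ≈ 2.071×10⁵ m/s.
B = mv/(|q|r) = (8.14×10⁻²⁶)(2.071×10⁵)/((1.602×10⁻¹⁹)(0.311)) ≈ 0.338 T.

B ≈ 0.338 T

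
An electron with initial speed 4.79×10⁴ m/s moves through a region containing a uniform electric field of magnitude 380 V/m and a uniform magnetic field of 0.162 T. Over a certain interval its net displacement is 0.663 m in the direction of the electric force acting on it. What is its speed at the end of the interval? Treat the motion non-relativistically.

v_f ≈ 9.41×10⁶ m/s

B does no work; ΔKE = |q|E d.
½mv_f² = ½mv₀² + |q|Ed = ½(9.109×10⁻³¹)(4.79×10⁴)² + (1.602×10⁻¹⁹)(380)(0.663) ≈ 1.045×10⁻²¹ J + 4.036×10⁻¹⁷ J ≈ 4.036×10⁻¹⁷ J.
v_f = √(2·4.036×10⁻¹⁷/9.109×10⁻³¹) ≈ 9.41×10⁶ m/s.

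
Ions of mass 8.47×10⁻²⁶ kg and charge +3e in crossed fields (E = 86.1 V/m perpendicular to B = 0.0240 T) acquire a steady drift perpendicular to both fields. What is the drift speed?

v_d ≈ 3590 m/s

The steady drift has the magnetic force balancing the electric force, so v_d = E/B.
v_d = 86.1/0.0240 = 3590 m/s.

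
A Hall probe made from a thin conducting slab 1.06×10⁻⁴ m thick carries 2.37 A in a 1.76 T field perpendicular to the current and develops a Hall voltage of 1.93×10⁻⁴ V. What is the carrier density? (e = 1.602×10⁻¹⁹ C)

From V_H = IB/(n e t), n = IB/(V_H e t).
n = (2.37)(1.76)/((1.93×10⁻⁴)(1.602×10⁻¹⁹)(1.06×10⁻⁴)) ≈ 1.27×10²⁷ m⁻³.

n ≈ 1.27×10²⁷ m⁻³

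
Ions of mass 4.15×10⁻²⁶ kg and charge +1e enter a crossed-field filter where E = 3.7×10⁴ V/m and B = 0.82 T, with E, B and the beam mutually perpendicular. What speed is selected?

For undeflected motion the electric and magnetic forces balance: qE = qvB.
v = E/B = 3.7×10⁴/0.82 = 4.5×10⁴ m/s.

v = 4.5×10⁴ m/s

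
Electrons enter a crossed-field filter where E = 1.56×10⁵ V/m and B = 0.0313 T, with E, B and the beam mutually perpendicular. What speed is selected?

For undeflected motion the electric and magnetic forces balance: qE = qvB.
v = E/B = 1.56×10⁵/0.0313 = 4.98×10⁶ m/s.

v = 4.98×10⁶ m/s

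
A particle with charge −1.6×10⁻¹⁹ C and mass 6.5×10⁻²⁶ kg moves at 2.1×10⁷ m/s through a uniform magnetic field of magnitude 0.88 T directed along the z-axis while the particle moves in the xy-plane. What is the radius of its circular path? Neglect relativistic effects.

r ≈ 9.7 m

The magnetic force provides the centripetal force: |q|vB = mv²/r.
r = mv/(|q|B) = (6.5×10⁻²⁶)(2.1×10⁷)/((1.6×10⁻¹⁹)(0.88)) ≈ 9.7 m.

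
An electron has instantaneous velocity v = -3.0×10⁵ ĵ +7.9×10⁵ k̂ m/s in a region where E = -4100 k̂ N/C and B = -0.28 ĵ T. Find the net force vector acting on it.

v×B = (2.21×10⁵, 0, 0) N/C.
E + v×B = (2.21×10⁵, 0, -4100) N/C.
F = q(E + v×B) = (−1.602×10⁻¹⁹ C)·(2.21×10⁵, 0, -4100) = (-3.54×10⁻¹⁴, 0, 6.57×10⁻¹⁶) N.

F ≈ (-3.54×10⁻¹⁴, 0, 6.57×10⁻¹⁶) N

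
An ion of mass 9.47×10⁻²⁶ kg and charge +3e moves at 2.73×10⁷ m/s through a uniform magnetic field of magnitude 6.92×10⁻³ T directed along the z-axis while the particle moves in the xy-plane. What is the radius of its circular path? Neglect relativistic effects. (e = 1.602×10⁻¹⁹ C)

r ≈ 777 m

The magnetic force provides the centripetal force: |q|vB = mv²/r.
r = mv/(|q|B) = (9.47×10⁻²⁶)(2.73×10⁷)/((4.806×10⁻¹⁹)(6.92×10⁻³)) ≈ 777 m.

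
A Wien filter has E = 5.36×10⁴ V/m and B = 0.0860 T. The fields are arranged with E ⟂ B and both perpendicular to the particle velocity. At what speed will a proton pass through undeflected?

v = 6.23×10⁵ m/s

Zero net Lorentz force requires |qE| = |q v×B|, i.e. E = vB.
v = E/B = 5.36×10⁴/0.0860 = 6.23×10⁵ m/s.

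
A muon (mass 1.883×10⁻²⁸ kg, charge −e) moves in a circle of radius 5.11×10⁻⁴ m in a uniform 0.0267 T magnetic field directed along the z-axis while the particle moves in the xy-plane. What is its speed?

v ≈ 1.16×10⁴ m/s

From |q|vB = mv²/r, v = |q|Br/m.
v = (1.602×10⁻¹⁹)(0.0267)(5.11×10⁻⁴)/1.883×10⁻²⁸ ≈ 1.16×10⁴ m/s.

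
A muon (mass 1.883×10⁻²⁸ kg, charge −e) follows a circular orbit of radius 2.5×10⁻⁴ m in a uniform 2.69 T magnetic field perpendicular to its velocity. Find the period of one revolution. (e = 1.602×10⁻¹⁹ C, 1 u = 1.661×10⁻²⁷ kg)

The cyclotron period depends only on m, q, B: T = 2πm/(|q|B).
T = 2π(1.883×10⁻²⁸)/((1.602×10⁻¹⁹)(2.69)) ≈ 2.75×10⁻⁹ s.

T ≈ 2.75×10⁻⁹ s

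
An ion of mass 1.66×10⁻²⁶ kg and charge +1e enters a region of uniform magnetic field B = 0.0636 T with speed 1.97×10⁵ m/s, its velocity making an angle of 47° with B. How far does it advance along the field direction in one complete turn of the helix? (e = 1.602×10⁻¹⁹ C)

p ≈ 1.38 m

v∥ = v cosθ = 1.97×10⁵·cos47° ≈ 1.344×10⁵ m/s.
T = 2πm/(|q|B) = 2π(1.66×10⁻²⁶)/((1.602×10⁻¹⁹)(0.0636)) ≈ 1.024×10⁻⁵ s.
pitch = v∥ T = (1.344×10⁵)(1.024×10⁻⁵) ≈ 1.38 m.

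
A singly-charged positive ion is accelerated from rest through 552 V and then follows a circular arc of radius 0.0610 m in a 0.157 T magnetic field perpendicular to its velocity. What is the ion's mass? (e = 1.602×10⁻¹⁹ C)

Combine |q|V = ½mv² and r = mv/(|q|B): eliminate v to get m = qB²r²/(2V).
m = (1.602×10⁻¹⁹)(0.157)²(0.0610)²/(2·552) ≈ 1.33×10⁻²⁶ kg.

m ≈ 1.33×10⁻²⁶ kg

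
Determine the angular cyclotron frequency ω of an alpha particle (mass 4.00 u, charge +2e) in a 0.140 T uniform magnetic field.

ω = |q|B/m.
ω = (3.204×10⁻¹⁹)(0.140)/6.644×10⁻²⁷ ≈ 6.75×10⁶ rad/s.

ω ≈ 6.75×10⁶ rad/s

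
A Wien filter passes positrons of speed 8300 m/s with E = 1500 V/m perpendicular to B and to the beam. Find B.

Balance of forces in the selector: qE = qvB ⇒ B = E/v.
B = 1500/8300 = 0.18 T.

B = 0.18 T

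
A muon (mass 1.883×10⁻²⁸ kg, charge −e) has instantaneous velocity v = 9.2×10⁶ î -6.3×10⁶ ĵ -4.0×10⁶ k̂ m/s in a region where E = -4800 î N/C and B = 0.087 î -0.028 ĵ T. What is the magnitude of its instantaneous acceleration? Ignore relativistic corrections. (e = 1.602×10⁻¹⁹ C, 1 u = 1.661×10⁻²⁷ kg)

|a| ≈ 3.98×10¹⁴ m/s²

v×B = (-1.12×10⁵, -3.48×10⁵, 2.90×10⁵) N/C.
E + v×B = (-1.17×10⁵, -3.48×10⁵, 2.90×10⁵) N/C.
F = q(E + v×B) = (−1.602×10⁻¹⁹ C)·(-1.17×10⁵, -3.48×10⁵, 2.90×10⁵) = (1.87×10⁻¹⁴, 5.57×10⁻¹⁴, -4.65×10⁻¹⁴) N.
|a| = |F|/m = 7.499×10⁻¹⁴/1.883×10⁻²⁸ ≈ 3.98×10¹⁴ m/s².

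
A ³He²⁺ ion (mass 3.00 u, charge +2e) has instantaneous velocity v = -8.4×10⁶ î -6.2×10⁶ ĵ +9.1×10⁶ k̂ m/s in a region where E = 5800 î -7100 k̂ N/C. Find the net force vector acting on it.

Only an electric field acts, so F = qE = (3.204×10⁻¹⁹ C)·(5800, 0, -7100) = (1.86×10⁻¹⁵, 0, -2.27×10⁻¹⁵) N.

F ≈ (1.86×10⁻¹⁵, 0, -2.27×10⁻¹⁵) N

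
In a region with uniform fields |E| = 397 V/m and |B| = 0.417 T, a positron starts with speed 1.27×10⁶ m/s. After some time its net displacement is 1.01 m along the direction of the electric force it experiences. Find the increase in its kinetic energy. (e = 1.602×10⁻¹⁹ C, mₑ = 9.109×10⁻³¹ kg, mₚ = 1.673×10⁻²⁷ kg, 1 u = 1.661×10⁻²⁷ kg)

ΔKE ≈ 6.42×10⁻¹⁷ J

The magnetic force is always ⟂ v and does no work; only the electric force changes KE.
ΔKE = F_E · d = |q|E d = (1.602×10⁻¹⁹)(397)(1.01) ≈ 6.42×10⁻¹⁷ J.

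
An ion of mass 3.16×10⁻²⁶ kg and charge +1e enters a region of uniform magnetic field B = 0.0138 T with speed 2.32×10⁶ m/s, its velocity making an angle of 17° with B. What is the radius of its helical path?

r ≈ 9.70 m

v⊥ = v sinθ = 2.32×10⁶·sin17° ≈ 6.783×10⁵ m/s.
r = m v⊥/(|q|B) = (3.16×10⁻²⁶)(6.783×10⁵)/((1.602×10⁻¹⁹)(0.0138)) ≈ 9.70 m.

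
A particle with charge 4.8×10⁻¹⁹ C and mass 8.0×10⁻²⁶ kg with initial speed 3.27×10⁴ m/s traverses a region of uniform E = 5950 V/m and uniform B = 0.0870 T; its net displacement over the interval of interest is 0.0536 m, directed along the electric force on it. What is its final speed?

B does no work; ΔKE = |q|E d.
½mv_f² = ½mv₀² + |q|Ed = ½(8.0×10⁻²⁶)(3.27×10⁴)² + (4.8×10⁻¹⁹)(5950)(0.0536) ≈ 4.277×10⁻¹⁷ J + 1.531×10⁻¹⁶ J ≈ 1.959×10⁻¹⁶ J.
v_f = √(2·1.959×10⁻¹⁶/8.0×10⁻²⁶) ≈ 7.00×10⁴ m/s.

v_f ≈ 7.00×10⁴ m/s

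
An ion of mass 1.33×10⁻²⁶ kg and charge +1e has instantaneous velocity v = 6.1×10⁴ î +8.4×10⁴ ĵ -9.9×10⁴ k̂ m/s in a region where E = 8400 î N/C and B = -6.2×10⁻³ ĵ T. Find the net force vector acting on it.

F ≈ (1.25×10⁻¹⁵, 0, -6.06×10⁻¹⁷) N

v×B = (-614, 0, -378) N/C.
E + v×B = (7790, 0, -378) N/C.
F = q(E + v×B) = (1.602×10⁻¹⁹ C)·(7790, 0, -378) = (1.25×10⁻¹⁵, 0, -6.06×10⁻¹⁷) N.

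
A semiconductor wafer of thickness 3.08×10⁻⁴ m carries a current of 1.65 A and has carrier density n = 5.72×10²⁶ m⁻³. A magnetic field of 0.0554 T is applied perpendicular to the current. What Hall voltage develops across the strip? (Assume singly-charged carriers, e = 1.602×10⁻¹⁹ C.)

V_H = IB/(n e t).
V_H = (1.65)(0.0554)/((5.72×10²⁶)(1.602×10⁻¹⁹)(3.08×10⁻⁴)) ≈ 3.24×10⁻⁶ V.

V_H ≈ 3.24×10⁻⁶ V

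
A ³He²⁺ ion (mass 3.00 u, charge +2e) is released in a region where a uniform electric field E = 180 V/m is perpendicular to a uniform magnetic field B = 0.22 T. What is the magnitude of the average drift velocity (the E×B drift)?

v_d ≈ 820 m/s

In crossed fields the guiding centre drifts at v_d = |E×B|/B² = E/B, independent of charge and mass.
v_d = 180/0.22 = 820 m/s.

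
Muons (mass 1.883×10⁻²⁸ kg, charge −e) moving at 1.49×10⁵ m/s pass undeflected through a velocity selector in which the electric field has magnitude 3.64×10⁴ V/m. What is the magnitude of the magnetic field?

B = 0.244 T

Balance of forces in the selector: qE = qvB ⇒ B = E/v.
B = 3.64×10⁴/1.49×10⁵ = 0.244 T.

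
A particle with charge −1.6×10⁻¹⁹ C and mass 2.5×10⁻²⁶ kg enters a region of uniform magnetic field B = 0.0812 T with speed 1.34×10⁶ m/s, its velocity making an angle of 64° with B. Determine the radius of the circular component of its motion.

r ≈ 2.32 m

v⊥ = v sinθ = 1.34×10⁶·sin64° ≈ 1.204×10⁶ m/s.
r = m v⊥/(|q|B) = (2.5×10⁻²⁶)(1.204×10⁶)/((1.6×10⁻¹⁹)(0.0812)) ≈ 2.32 m.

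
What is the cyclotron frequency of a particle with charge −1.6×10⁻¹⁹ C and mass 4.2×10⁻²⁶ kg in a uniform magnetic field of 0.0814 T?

f = |q|B/(2πm).
f = (1.6×10⁻¹⁹)(0.0814)/(2π·4.2×10⁻²⁶) ≈ 4.94×10⁴ Hz.

f ≈ 4.94×10⁴ Hz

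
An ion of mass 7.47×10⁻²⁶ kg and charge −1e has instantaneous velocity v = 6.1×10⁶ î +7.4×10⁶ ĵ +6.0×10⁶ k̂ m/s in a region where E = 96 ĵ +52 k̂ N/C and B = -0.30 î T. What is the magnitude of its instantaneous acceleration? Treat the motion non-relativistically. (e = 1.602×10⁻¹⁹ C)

v×B = (0, -1.80×10⁶, 2.22×10⁶) N/C.
E + v×B = (0, -1.80×10⁶, 2.22×10⁶) N/C.
F = q(E + v×B) = (−1.602×10⁻¹⁹ C)·(0, -1.80×10⁶, 2.22×10⁶) = (0, 2.88×10⁻¹³, -3.56×10⁻¹³) N.
|a| = |F|/m = 4.579×10⁻¹³/7.47×10⁻²⁶ ≈ 6.13×10¹² m/s².

|a| ≈ 6.13×10¹² m/s²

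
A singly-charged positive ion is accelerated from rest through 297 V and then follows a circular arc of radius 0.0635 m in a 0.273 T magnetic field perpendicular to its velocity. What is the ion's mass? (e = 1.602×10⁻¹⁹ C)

Combine |q|V = ½mv² and r = mv/(|q|B): eliminate v to get m = qB²r²/(2V).
m = (1.602×10⁻¹⁹)(0.273)²(0.0635)²/(2·297) ≈ 8.10×10⁻²⁶ kg.

m ≈ 8.10×10⁻²⁶ kg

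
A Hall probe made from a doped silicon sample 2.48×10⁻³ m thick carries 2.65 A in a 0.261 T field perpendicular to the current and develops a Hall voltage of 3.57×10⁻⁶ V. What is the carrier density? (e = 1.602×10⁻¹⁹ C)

n ≈ 4.88×10²⁶ m⁻³

From V_H = IB/(n e t), n = IB/(V_H e t).
n = (2.65)(0.261)/((3.57×10⁻⁶)(1.602×10⁻¹⁹)(2.48×10⁻³)) ≈ 4.88×10²⁶ m⁻³.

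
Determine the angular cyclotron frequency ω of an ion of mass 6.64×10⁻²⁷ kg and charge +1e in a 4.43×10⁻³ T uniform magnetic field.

ω ≈ 1.07×10⁵ rad/s

ω = |q|B/m.
ω = (1.602×10⁻¹⁹)(4.43×10⁻³)/6.64×10⁻²⁷ ≈ 1.07×10⁵ rad/s.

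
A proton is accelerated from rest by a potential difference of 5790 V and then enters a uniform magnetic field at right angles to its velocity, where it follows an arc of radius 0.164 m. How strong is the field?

v = √(2|q|V/m) = √(2·1.602×10⁻¹⁹·5790/1.673×10⁻²⁷) ≈ 1.053×10⁶ m/s.
B = mv/(|q|r) = (1.673×10⁻²⁷)(1.053×10⁶)/((1.602×10⁻¹⁹)(0.164)) ≈ 0.0671 T.

B ≈ 0.0671 T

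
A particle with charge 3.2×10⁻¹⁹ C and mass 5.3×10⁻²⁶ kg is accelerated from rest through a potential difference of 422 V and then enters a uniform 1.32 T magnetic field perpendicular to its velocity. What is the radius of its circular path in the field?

r ≈ 8.96×10⁻³ m

Acceleration: |q|V = ½mv² ⇒ v = √(2|q|V/m) = √(2·3.2×10⁻¹⁹·422/5.3×10⁻²⁶) ≈ 7.139×10⁴ m/s.
In the field: r = mv/(|q|B) = (5.3×10⁻²⁶)(7.139×10⁴)/((3.2×10⁻¹⁹)(1.32)) ≈ 8.96×10⁻³ m.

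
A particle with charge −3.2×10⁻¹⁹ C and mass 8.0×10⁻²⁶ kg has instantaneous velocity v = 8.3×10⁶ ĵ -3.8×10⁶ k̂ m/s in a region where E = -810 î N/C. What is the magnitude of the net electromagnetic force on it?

Only an electric field acts, so F = qE = (−3.2×10⁻¹⁹ C)·(-810, 0, 0) = (2.59×10⁻¹⁶, 0, 0) N.
|F| = 2.59×10⁻¹⁶ N.

|F| ≈ 2.59×10⁻¹⁶ N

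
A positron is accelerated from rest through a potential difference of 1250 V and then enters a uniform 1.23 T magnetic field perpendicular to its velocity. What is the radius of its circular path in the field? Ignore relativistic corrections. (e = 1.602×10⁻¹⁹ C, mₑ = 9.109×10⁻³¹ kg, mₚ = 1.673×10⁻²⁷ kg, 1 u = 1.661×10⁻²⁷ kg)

r ≈ 9.69×10⁻⁵ m

Acceleration: |q|V = ½mv² ⇒ v = √(2|q|V/m) = √(2·1.602×10⁻¹⁹·1250/9.109×10⁻³¹) ≈ 2.097×10⁷ m/s.
In the field: r = mv/(|q|B) = (9.109×10⁻³¹)(2.097×10⁷)/((1.602×10⁻¹⁹)(1.23)) ≈ 9.69×10⁻⁵ m.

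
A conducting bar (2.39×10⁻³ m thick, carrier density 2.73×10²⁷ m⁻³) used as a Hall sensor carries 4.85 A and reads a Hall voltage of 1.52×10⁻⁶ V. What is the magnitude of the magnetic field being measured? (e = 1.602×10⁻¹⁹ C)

B ≈ 0.328 T

From V_H = IB/(n e t), B = V_H n e t / I.
B = (1.52×10⁻⁶)(2.73×10²⁷)(1.602×10⁻¹⁹)(2.39×10⁻³)/4.85 ≈ 0.328 T.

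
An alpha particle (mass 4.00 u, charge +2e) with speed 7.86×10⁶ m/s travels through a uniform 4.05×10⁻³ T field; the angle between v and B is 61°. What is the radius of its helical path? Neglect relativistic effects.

v⊥ = v sinθ = 7.86×10⁶·sin61° ≈ 6.875×10⁶ m/s.
r = m v⊥/(|q|B) = (6.644×10⁻²⁷)(6.875×10⁶)/((3.204×10⁻¹⁹)(4.05×10⁻³)) ≈ 35.2 m.

r ≈ 35.2 m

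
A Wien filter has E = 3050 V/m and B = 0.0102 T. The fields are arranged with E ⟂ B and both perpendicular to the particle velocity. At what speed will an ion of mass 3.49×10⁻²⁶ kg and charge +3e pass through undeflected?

Straight-line motion ⇒ electric and magnetic forces cancel, so E = vB.
v = E/B = 3050/0.0102 = 2.99×10⁵ m/s.

v = 2.99×10⁵ m/s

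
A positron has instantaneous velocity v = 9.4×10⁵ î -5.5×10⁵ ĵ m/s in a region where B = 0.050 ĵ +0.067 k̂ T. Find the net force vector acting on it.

F ≈ (-5.90×10⁻¹⁵, -1.01×10⁻¹⁴, 7.53×10⁻¹⁵) N

v×B = (-3.68×10⁴, -6.30×10⁴, 4.70×10⁴) N/C.
F = q v×B = (1.602×10⁻¹⁹ C)·(-3.68×10⁴, -6.30×10⁴, 4.70×10⁴) = (-5.90×10⁻¹⁵, -1.01×10⁻¹⁴, 7.53×10⁻¹⁵) N.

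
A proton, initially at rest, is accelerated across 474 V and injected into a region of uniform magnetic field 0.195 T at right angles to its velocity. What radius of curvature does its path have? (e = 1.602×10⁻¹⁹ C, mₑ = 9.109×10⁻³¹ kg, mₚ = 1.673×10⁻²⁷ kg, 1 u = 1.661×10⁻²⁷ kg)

r ≈ 0.0161 m

Acceleration: |q|V = ½mv² ⇒ v = √(2|q|V/m) = √(2·1.602×10⁻¹⁹·474/1.673×10⁻²⁷) ≈ 3.013×10⁵ m/s.
In the field: r = mv/(|q|B) = (1.673×10⁻²⁷)(3.013×10⁵)/((1.602×10⁻¹⁹)(0.195)) ≈ 0.0161 m.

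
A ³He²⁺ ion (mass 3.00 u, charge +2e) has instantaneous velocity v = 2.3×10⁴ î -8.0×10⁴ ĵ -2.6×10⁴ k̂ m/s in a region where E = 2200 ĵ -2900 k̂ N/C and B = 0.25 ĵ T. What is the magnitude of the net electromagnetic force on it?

v×B = (6500, 0, 5750) N/C.
E + v×B = (6500, 2200, 2850) N/C.
F = q(E + v×B) = (3.204×10⁻¹⁹ C)·(6500, 2200, 2850) = (2.08×10⁻¹⁵, 7.05×10⁻¹⁶, 9.13×10⁻¹⁶) N.
|F| = 2.38×10⁻¹⁵ N.

|F| ≈ 2.38×10⁻¹⁵ N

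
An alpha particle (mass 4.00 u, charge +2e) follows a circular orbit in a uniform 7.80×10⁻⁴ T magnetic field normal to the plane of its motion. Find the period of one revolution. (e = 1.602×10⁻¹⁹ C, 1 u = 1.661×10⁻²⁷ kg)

The cyclotron period depends only on m, q, B: T = 2πm/(|q|B).
T = 2π(6.644×10⁻²⁷)/((3.204×10⁻¹⁹)(7.80×10⁻⁴)) ≈ 1.67×10⁻⁴ s.

T ≈ 1.67×10⁻⁴ s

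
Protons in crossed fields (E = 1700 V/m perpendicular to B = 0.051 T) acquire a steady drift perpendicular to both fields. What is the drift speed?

The steady drift has the magnetic force balancing the electric force, so v_d = E/B.
v_d = 1700/0.051 = 3.3×10⁴ m/s.

v_d ≈ 3.3×10⁴ m/s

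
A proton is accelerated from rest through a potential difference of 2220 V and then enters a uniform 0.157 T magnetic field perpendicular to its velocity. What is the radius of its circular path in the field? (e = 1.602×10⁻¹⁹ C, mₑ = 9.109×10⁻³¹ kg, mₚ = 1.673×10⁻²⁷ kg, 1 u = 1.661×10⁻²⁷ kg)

r ≈ 0.0434 m

Acceleration: |q|V = ½mv² ⇒ v = √(2|q|V/m) = √(2·1.602×10⁻¹⁹·2220/1.673×10⁻²⁷) ≈ 6.520×10⁵ m/s.
In the field: r = mv/(|q|B) = (1.673×10⁻²⁷)(6.520×10⁵)/((1.602×10⁻¹⁹)(0.157)) ≈ 0.0434 m.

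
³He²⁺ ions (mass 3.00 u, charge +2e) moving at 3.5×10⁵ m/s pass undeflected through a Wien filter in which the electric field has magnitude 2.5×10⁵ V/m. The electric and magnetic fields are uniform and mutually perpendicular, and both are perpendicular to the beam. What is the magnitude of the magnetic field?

B = 0.71 T

Balance of forces in the selector: qE = qvB ⇒ B = E/v.
B = 2.5×10⁵/3.5×10⁵ = 0.71 T.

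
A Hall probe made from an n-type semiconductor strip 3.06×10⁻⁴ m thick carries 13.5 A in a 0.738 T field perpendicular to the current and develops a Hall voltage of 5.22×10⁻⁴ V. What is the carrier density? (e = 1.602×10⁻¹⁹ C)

From V_H = IB/(n e t), n = IB/(V_H e t).
n = (13.5)(0.738)/((5.22×10⁻⁴)(1.602×10⁻¹⁹)(3.06×10⁻⁴)) ≈ 3.89×10²⁶ m⁻³.

n ≈ 3.89×10²⁶ m⁻³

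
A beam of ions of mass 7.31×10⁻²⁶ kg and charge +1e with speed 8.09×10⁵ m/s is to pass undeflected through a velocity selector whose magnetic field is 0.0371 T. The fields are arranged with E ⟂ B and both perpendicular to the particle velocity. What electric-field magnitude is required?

E = 3.00×10⁴ V/m

For straight-line motion qE = qvB, so E = vB.
E = 8.09×10⁵ × 0.0371 = 3.00×10⁴ V/m.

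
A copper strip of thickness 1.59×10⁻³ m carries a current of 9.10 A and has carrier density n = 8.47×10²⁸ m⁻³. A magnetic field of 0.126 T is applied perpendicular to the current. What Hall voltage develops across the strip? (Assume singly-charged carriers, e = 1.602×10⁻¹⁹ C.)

V_H ≈ 5.31×10⁻⁸ V

V_H = IB/(n e t).
V_H = (9.10)(0.126)/((8.47×10²⁸)(1.602×10⁻¹⁹)(1.59×10⁻³)) ≈ 5.31×10⁻⁸ V.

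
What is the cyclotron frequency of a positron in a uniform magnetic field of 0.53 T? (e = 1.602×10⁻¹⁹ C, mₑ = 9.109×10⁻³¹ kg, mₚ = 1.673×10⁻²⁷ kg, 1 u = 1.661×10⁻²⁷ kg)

f ≈ 1.5×10¹⁰ Hz

f = |q|B/(2πm).
f = (1.602×10⁻¹⁹)(0.53)/(2π·9.109×10⁻³¹) ≈ 1.5×10¹⁰ Hz.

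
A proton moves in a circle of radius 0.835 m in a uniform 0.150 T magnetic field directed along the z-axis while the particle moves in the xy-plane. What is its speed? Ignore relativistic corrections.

From |q|vB = mv²/r, v = |q|Br/m.
v = (1.602×10⁻¹⁹)(0.150)(0.835)/1.673×10⁻²⁷ ≈ 1.20×10⁷ m/s.

v ≈ 1.20×10⁷ m/s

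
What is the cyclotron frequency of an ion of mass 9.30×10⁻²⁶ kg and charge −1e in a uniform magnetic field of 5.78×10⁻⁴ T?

f ≈ 158 Hz

f = |q|B/(2πm).
f = (1.602×10⁻¹⁹)(5.78×10⁻⁴)/(2π·9.30×10⁻²⁶) ≈ 158 Hz.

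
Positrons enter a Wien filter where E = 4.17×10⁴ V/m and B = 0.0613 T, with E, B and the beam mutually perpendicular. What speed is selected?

v = 6.80×10⁵ m/s

For undeflected motion the electric and magnetic forces balance: qE = qvB.
v = E/B = 4.17×10⁴/0.0613 = 6.80×10⁵ m/s.
The result is independent of the particle's charge and mass.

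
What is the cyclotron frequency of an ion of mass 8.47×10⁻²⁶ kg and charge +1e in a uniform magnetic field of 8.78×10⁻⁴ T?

f ≈ 264 Hz

f = |q|B/(2πm).
f = (1.602×10⁻¹⁹)(8.78×10⁻⁴)/(2π·8.47×10⁻²⁶) ≈ 264 Hz.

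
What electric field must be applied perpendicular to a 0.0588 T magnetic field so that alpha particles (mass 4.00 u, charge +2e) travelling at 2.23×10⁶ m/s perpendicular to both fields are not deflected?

E = 1.31×10⁵ V/m

For straight-line motion qE = qvB, so E = vB.
E = 2.23×10⁶ × 0.0588 = 1.31×10⁵ V/m.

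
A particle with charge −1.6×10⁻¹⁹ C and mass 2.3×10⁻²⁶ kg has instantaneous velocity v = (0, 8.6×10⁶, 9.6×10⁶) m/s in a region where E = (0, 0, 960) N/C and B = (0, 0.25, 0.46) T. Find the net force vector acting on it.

v×B = (1.56×10⁶, 0, 0) N/C.
E + v×B = (1.56×10⁶, 0, 960) N/C.
F = q(E + v×B) = (−1.6×10⁻¹⁹ C)·(1.56×10⁶, 0, 960) = (-2.49×10⁻¹³, 0, -1.54×10⁻¹⁶) N.

F ≈ (-2.49×10⁻¹³, 0, -1.54×10⁻¹⁶) N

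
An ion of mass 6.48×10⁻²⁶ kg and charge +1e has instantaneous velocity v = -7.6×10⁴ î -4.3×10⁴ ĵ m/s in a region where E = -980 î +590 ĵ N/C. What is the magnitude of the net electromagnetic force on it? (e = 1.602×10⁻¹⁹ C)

Only an electric field acts, so F = qE = (1.602×10⁻¹⁹ C)·(-980, 590, 0) = (-1.57×10⁻¹⁶, 9.45×10⁻¹⁷, 0) N.
|F| = 1.83×10⁻¹⁶ N.

|F| ≈ 1.83×10⁻¹⁶ N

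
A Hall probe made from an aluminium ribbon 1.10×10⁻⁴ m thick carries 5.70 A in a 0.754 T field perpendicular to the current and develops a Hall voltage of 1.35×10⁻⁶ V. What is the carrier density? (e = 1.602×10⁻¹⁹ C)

From V_H = IB/(n e t), n = IB/(V_H e t).
n = (5.70)(0.754)/((1.35×10⁻⁶)(1.602×10⁻¹⁹)(1.10×10⁻⁴)) ≈ 1.81×10²⁹ m⁻³.

n ≈ 1.81×10²⁹ m⁻³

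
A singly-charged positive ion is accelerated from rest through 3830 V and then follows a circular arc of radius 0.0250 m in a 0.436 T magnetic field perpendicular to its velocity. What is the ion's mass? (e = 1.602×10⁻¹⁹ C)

m ≈ 2.48×10⁻²⁷ kg

Combine |q|V = ½mv² and r = mv/(|q|B): eliminate v to get m = qB²r²/(2V).
m = (1.602×10⁻¹⁹)(0.436)²(0.0250)²/(2·3830) ≈ 2.48×10⁻²⁷ kg.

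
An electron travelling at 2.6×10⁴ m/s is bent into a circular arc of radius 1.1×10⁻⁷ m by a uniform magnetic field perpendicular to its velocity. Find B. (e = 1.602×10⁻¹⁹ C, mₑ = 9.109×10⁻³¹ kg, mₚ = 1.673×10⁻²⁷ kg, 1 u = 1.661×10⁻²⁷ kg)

From |q|vB = mv²/r, B = mv/(|q|r).
B = (9.109×10⁻³¹)(2.6×10⁴)/((1.602×10⁻¹⁹)(1.1×10⁻⁷)) ≈ 1.3 T.

B ≈ 1.3 T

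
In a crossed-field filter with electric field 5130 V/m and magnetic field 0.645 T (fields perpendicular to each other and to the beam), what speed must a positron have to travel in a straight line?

Straight-line motion ⇒ electric and magnetic forces cancel, so E = vB.
v = E/B = 5130/0.645 = 7950 m/s.

v = 7950 m/s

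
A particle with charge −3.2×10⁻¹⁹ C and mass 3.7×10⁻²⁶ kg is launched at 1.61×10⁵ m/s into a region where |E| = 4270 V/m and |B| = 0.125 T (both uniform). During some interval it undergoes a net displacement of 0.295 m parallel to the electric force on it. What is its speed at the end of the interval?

v_f ≈ 2.18×10⁵ m/s

B does no work; ΔKE = |q|E d.
½mv_f² = ½mv₀² + |q|Ed = ½(3.7×10⁻²⁶)(1.61×10⁵)² + (3.2×10⁻¹⁹)(4270)(0.295) ≈ 4.795×10⁻¹⁶ J + 4.031×10⁻¹⁶ J ≈ 8.826×10⁻¹⁶ J.
v_f = √(2·8.826×10⁻¹⁶/3.7×10⁻²⁶) ≈ 2.18×10⁵ m/s.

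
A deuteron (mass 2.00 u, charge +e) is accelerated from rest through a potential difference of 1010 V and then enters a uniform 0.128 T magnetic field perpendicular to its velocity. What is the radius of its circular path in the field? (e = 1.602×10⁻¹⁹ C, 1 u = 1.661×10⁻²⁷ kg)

r ≈ 0.0506 m

Acceleration: |q|V = ½mv² ⇒ v = √(2|q|V/m) = √(2·1.602×10⁻¹⁹·1010/3.322×10⁻²⁷) ≈ 3.121×10⁵ m/s.
In the field: r = mv/(|q|B) = (3.322×10⁻²⁷)(3.121×10⁵)/((1.602×10⁻¹⁹)(0.128)) ≈ 0.0506 m.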